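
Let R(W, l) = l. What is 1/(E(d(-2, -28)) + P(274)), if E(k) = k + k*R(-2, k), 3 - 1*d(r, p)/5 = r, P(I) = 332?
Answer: 1/982 ≈ 0.0010183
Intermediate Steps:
d(r, p) = 15 - 5*r
E(k) = k + k² (E(k) = k + k*k = k + k²)
1/(E(d(-2, -28)) + P(274)) = 1/((15 - 5*(-2))*(1 + (15 - 5*(-2))) + 332) = 1/((15 + 10)*(1 + (15 + 10)) + 332) = 1/(25*(1 + 25) + 332) = 1/(25*26 + 332) = 1/(650 + 332) = 1/982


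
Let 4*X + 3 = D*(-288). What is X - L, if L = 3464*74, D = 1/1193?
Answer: -1223239259/4772 ≈ -2.5634e+5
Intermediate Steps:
D = 1/1193 ≈ 0.00083822
X = -3867/4772 (X = -3/4 + ((1/1193)*(-288))/4 = -3/4 + (1/4)*(-288/1193) = -3/4 - 72/1193 = -3867/4772 ≈ -0.81035)
L = 256336
X - L = -3867/4772 - 1*256336 = -3867/4772 - 256336 = -1223239259/4772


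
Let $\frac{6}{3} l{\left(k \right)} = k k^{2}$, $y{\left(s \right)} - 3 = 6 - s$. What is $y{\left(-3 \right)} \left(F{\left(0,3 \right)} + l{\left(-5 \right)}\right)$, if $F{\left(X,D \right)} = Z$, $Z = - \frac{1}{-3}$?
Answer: $-746$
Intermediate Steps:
$y{\left(s \right)} = 9 - s$ ($y{\left(s \right)} = 3 - \left(-6 + s\right) = 9 - s$)
$Z = \frac{1}{3}$ ($Z = \left(-1\right) \left(- \frac{1}{3}\right) = \frac{1}{3} \approx 0.33333$)
$F{\left(X,D \right)} = \frac{1}{3}$
$l{\left(k \right)} = \frac{k^{3}}{2}$ ($l{\left(k \right)} = \frac{k k^{2}}{2} = \frac{k^{3}}{2}$)
$y{\left(-3 \right)} \left(F{\left(0,3 \right)} + l{\left(-5 \right)}\right) = \left(9 - -3\right) \left(\frac{1}{3} + \frac{\left(-5\right)^{3}}{2}\right) = \left(9 + 3\right) \left(\frac{1}{3} + \frac{1}{2} \left(-125\right)\right) = 12 \left(\frac{1}{3} - \frac{125}{2}\right) = 12 \left(- \frac{373}{6}\right) = -746$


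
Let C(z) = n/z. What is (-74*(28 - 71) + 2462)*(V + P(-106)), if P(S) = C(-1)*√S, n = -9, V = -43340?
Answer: -244610960 + 50796*I*√106 ≈ -2.4461e+8 + 5.2298e+5*I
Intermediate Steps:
C(z) = -9/z
P(S) = 9*√S (P(S) = (-9/(-1))*√S = (-9*(-1))*√S = 9*√S)
(-74*(28 - 71) + 2462)*(V + P(-106)) = (-74*(28 - 71) + 2462)*(-43340 + 9*√(-106)) = (-74*(-43) + 2462)*(-43340 + 9*(I*√106)) = (3182 + 2462)*(-43340 + 9*I*√106) = 5644*(-43340 + 9*I*√106) = -244610960 + 50796*I*√106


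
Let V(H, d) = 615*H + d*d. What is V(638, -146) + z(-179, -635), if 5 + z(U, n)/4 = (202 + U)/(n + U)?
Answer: 168362016/407 ≈ 4.1367e+5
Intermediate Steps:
z(U, n) = -20 + 4*(202 + U)/(U + n) (z(U, n) = -20 + 4*((202 + U)/(n + U)) = -20 + 4*((202 + U)/(U + n)) = -20 + 4*(202 + U)/(U + n))
V(H, d) = d² + 615*H (V(H, d) = 615*H + d² = d² + 615*H)
V(638, -146) + z(-179, -635) = ((-146)² + 615*638) + 4*(202 - 5*(-635) - 4*(-179))/(-179 - 635) = (21316 + 392370) + 4*(202 + 3175 + 716)/(-814) = 413686 + 4*(-1/814)*4093 = 413686 - 8186/407 = 168362016/407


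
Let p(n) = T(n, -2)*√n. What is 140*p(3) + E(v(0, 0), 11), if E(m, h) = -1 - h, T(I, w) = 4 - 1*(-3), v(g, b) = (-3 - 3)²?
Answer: -12 + 980*√3 ≈ 1685.4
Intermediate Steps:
v(g, b) = 36 (v(g, b) = (-6)² = 36)
T(I, w) = 7 (T(I, w) = 4 + 3 = 7)
p(n) = 7*√n
140*p(3) + E(v(0, 0), 11) = 140*(7*√3) + (-1 - 1*11) = 980*√3 + (-1 - 11) = 980*√3 - 12 = -12 + 980*√3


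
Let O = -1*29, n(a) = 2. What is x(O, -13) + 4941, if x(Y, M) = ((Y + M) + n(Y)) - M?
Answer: 4914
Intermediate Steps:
O = -29
x(Y, M) = 2 + Y (x(Y, M) = ((Y + M) + 2) - M = ((M + Y) + 2) - M = (2 + M + Y) - M = 2 + Y)
x(O, -13) + 4941 = (2 - 29) + 4941 = -27 + 4941 = 4914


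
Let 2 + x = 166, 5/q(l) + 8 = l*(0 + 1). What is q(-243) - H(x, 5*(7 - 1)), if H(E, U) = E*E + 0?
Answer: -6750901/251 ≈ -26896.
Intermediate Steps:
q(l) = 5/(-8 + l) (q(l) = 5/(-8 + l*(0 + 1)) = 5/(-8 + l*1) = 5/(-8 + l))
x = 164 (x = -2 + 166 = 164)
H(E, U) = E**2 (H(E, U) = E**2 + 0 = E**2)
q(-243) - H(x, 5*(7 - 1)) = 5/(-8 - 243) - 1*164**2 = 5/(-251) - 1*26896 = 5*(-1/251) - 26896 = -5/251 - 26896 = -6750901/251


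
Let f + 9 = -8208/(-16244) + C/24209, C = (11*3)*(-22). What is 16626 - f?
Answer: 1635385851033/98312749 ≈ 16635.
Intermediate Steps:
C = -726 (C = 33*(-22) = -726)
f = -838086159/98312749 (f = -9 + (-8208/(-16244) - 726/24209) = -9 + (-8208*(-1/16244) - 726*1/24209) = -9 + (2052/4061 - 726/24209) = -9 + 46728582/98312749 = -838086159/98312749 ≈ -8.5247)
16626 - f = 16626 - 1*(-838086159/98312749) = 16626 + 838086159/98312749 = 1635385851033/98312749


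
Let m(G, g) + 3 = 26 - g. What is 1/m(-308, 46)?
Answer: -1/23 ≈ -0.043478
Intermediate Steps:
m(G, g) = 23 - g (m(G, g) = -3 + (26 - g) = 23 - g)
1/m(-308, 46) = 1/(23 - 1*46) = 1/(23 - 46) = 1/(-23) = -1/23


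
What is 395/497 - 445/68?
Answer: -194305/33796 ≈ -5.7494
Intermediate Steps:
395/497 - 445/68 = -194305/33796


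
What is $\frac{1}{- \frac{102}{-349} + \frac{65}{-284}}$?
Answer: $\frac{99116}{6283} \approx 15.775$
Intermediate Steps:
$\frac{1}{- \frac{102}{-349} + \frac{65}{-284}} = \frac{1}{\left(-102\right) \left(- \frac{1}{349}\right) + 65 \left(- \frac{1}{284}\right)} = \frac{1}{\frac{102}{349} - \frac{65}{284}} = \frac{1}{\frac{6283}{99116}} = \frac{99116}{6283}$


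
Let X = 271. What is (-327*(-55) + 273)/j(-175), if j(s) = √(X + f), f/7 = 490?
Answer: 18258*√3701/3701 ≈ 300.12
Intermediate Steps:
f = 3430 (f = 7*490 = 3430)
j(s) = √3701 (j(s) = √(271 + 3430) = √3701)
(-327*(-55) + 273)/j(-175) = (-327*(-55) + 273)/(√3701) = (17985 + 273)*(√3701/3701) = 18258*(√3701/3701) = 18258*√3701/3701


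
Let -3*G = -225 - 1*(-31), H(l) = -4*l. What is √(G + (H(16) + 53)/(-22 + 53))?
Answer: √556233/93 ≈ 8.0195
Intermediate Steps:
G = 194/3 (G = -(-225 - 1*(-31))/3 = -(-225 + 31)/3 = -⅓*(-194) = 194/3 ≈ 64.667)
√(G + (H(16) + 53)/(-22 + 53)) = √(194/3 + (-4*16 + 53)/(-22 + 53)) = √(194/3 + (-64 + 53)/31) = √(194/3 - 11*1/31) = √(194/3 - 11/31) = √(5981/93) = √556233/93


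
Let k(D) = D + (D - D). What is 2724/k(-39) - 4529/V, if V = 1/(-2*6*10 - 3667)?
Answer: 222966291/13 ≈ 1.7151e+7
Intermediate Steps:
k(D) = D (k(D) = D + 0 = D)
V = -1/3787 (V = 1/(-12*10 - 3667) = 1/(-120 - 3667) = 1/(-3787) = -1/3787 ≈ -0.00026406)
2724/k(-39) - 4529/V = 2724/(-39) - 4529/(-1/3787) = 2724*(-1/39) - 4529*(-3787) = -908/13 + 17151323 = 222966291/13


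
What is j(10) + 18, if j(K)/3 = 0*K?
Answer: 18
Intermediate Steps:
j(K) = 0 (j(K) = 3*(0*K) = 3*0 = 0)
j(10) + 18 = 0 + 18 = 18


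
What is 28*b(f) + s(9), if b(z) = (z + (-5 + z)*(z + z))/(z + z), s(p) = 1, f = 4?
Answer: -13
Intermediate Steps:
b(z) = (z + 2*z*(-5 + z))/(2*z) (b(z) = (z + (-5 + z)*(2*z))/((2*z)) = (z + 2*z*(-5 + z))*(1/(2*z)) = (z + 2*z*(-5 + z))/(2*z))
28*b(f) + s(9) = 28*(-9/2 + 4) + 1 = 28*(-1/2) + 1 = -14 + 1 = -13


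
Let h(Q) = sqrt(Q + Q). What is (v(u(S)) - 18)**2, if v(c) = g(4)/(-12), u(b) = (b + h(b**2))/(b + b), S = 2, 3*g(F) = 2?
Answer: 105625/324 ≈ 326.00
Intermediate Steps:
g(F) = 2/3 (g(F) = (1/3)*2 = 2/3)
h(Q) = sqrt(2)*sqrt(Q) (h(Q) = sqrt(2*Q) = sqrt(2)*sqrt(Q))
u(b) = (b + sqrt(2)*sqrt(b**2))/(2*b) (u(b) = (b + sqrt(2)*sqrt(b**2))/(b + b) = (b + sqrt(2)*sqrt(b**2))/((2*b)) = (b + sqrt(2)*sqrt(b**2))*(1/(2*b)) = (b + sqrt(2)*sqrt(b**2))/(2*b))
v(c) = -1/18 (v(c) = (2/3)/(-12) = (2/3)*(-1/12) = -1/18)
(v(u(S)) - 18)**2 = (-1/18 - 18)**2 = (-325/18)**2 = 105625/324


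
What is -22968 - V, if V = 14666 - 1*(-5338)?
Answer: -42972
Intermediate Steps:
V = 20004 (V = 14666 + 5338 = 20004)
-22968 - V = -22968 - 1*20004 = -22968 - 20004 = -42972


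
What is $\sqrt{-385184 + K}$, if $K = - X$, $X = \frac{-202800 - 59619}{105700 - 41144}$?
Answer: $\frac{i \sqrt{401307143108015}}{32278} \approx 620.63 i$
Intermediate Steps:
$X = - \frac{262419}{64556} \approx -4.065$
$K = \frac{262419}{64556}$ ($K = \left(-1\right) \left(- \frac{262419}{64556}\right) = \frac{262419}{64556} \approx 4.065$)
$\sqrt{-385184 + K} = \sqrt{-385184 + \frac{262419}{64556}} = \sqrt{- \frac{24865675885}{64556}} = \frac{i \sqrt{401307143108015}}{32278}$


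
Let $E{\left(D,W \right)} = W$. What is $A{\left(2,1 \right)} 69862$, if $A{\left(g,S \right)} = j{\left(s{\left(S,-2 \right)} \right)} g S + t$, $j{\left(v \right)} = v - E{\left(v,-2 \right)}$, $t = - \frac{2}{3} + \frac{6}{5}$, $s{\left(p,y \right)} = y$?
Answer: $\frac{558896}{15} \approx 37260.0$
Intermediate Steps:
$t = \frac{8}{15}$ ($t = \left(-2\right) \frac{1}{3} + 6 \cdot \frac{1}{5} = - \frac{2}{3} + \frac{6}{5} = \frac{8}{15} \approx 0.53333$)
$j{\left(v \right)} = 2 + v$ ($j{\left(v \right)} = v - -2 = v + 2 = 2 + v$)
$A{\left(g,S \right)} = \frac{8}{15}$ ($A{\left(g,S \right)} = \left(2 - 2\right) g S + \frac{8}{15} = 0 g S + \frac{8}{15} = 0 S + \frac{8}{15} = 0 + \frac{8}{15} = \frac{8}{15}$)
$A{\left(2,1 \right)} 69862 = \frac{8}{15} \cdot 69862 = \frac{558896}{15}$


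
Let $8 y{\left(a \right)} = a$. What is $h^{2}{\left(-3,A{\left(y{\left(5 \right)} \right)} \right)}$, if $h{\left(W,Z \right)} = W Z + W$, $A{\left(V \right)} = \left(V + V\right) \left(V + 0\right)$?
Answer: $\frac{29241}{1024} \approx 28.556$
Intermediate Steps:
$y{\left(a \right)} = \frac{a}{8}$
$A{\left(V \right)} = 2 V^{2}$ ($A{\left(V \right)} = 2 V V = 2 V^{2}$)
$h{\left(W,Z \right)} = W + W Z$
$h^{2}{\left(-3,A{\left(y{\left(5 \right)} \right)} \right)} = \left(- 3 \left(1 + 2 \left(\frac{1}{8} \cdot 5\right)^{2}\right)\right)^{2} = \left(- 3 \left(1 + 2 \left(\frac{5}{8}\right)^{2}\right)\right)^{2} = \left(- 3 \left(1 + 2 \cdot \frac{25}{64}\right)\right)^{2} = \left(- 3 \left(1 + \frac{25}{32}\right)\right)^{2} = \left(\left(-3\right) \frac{57}{32}\right)^{2} = \left(- \frac{171}{32}\right)^{2} = \frac{29241}{1024}$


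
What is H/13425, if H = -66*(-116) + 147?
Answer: 2601/4475 ≈ 0.58123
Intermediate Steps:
H = 7803 (H = 7656 + 147 = 7803)
H/13425 = 7803/13425 = 7803*(1/13425) = 2601/4475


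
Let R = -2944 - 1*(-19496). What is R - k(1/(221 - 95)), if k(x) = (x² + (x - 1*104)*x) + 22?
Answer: 131221691/7938 ≈ 16531.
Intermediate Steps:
R = 16552 (R = -2944 + 19496 = 16552)
k(x) = 22 + x² + x*(-104 + x) (k(x) = (x² + (x - 104)*x) + 22 = (x² + (-104 + x)*x) + 22 = (x² + x*(-104 + x)) + 22 = 22 + x² + x*(-104 + x))
R - k(1/(221 - 95)) = 16552 - (22 - 104/(221 - 95) + 2*(1/(221 - 95))²) = 16552 - (22 - 104/126 + 2*(1/126)²) = 16552 - (22 - 104*1/126 + 2*(1/126)²) = 16552 - (22 - 52/63 + 2*(1/15876)) = 16552 - (22 - 52/63 + 1/7938) = 16552 - 1*168085/7938 = 16552 - 168085/7938 = 131221691/7938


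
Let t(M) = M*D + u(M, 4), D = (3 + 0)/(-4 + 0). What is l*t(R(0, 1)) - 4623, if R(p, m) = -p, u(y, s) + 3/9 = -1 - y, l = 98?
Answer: -14261/3 ≈ -4753.7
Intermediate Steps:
u(y, s) = -4/3 - y (u(y, s) = -1/3 + (-1 - y) = -4/3 - y)
D = -3/4 (D = 3/(-4) = 3*(-1/4) = -3/4 ≈ -0.75000)
t(M) = -4/3 - 7*M/4 (t(M) = M*(-3/4) + (-4/3 - M) = -3*M/4 + (-4/3 - M) = -4/3 - 7*M/4)
l*t(R(0, 1)) - 4623 = 98*(-4/3 - (-7)*0/4) - 4623 = 98*(-4/3 - 7/4*0) - 4623 = 98*(-4/3 + 0) - 4623 = 98*(-4/3) - 4623 = -392/3 - 4623 = -14261/3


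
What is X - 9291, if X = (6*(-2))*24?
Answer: -9579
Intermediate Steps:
X = -288 (X = -12*24 = -288)
X - 9291 = -288 - 9291 = -9579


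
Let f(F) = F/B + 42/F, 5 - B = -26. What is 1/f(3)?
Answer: 31/437 ≈ 0.070938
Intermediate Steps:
B = 31 (B = 5 - 1*(-26) = 5 + 26 = 31)
f(F) = 42/F + F/31 (f(F) = F/31 + 42/F = 42/F + F/31)
1/f(3) = 1/(42/3 + (1/31)*3) = 1/(42*(⅓) + 3/31) = 1/(14 + 3/31) = 1/(437/31) = 31/437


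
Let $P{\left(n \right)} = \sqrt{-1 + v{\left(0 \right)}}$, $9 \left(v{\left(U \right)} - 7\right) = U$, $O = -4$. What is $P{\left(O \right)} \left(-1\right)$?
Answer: $- \sqrt{6} \approx -2.4495$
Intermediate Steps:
$v{\left(U \right)} = 7 + \frac{U}{9}$
$P{\left(n \right)} = \sqrt{6}$ ($P{\left(n \right)} = \sqrt{-1 + \left(7 + \frac{1}{9} \cdot 0\right)} = \sqrt{-1 + \left(7 + 0\right)} = \sqrt{-1 + 7} = \sqrt{6}$)
$P{\left(O \right)} \left(-1\right) = \sqrt{6} \left(-1\right) = - \sqrt{6}$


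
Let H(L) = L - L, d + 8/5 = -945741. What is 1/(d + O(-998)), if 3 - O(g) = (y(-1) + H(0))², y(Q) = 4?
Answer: -5/4728778 ≈ -1.0574e-6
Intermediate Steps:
d = -4728713/5 (d = -8/5 - 945741 = -4728713/5 ≈ -9.4574e+5)
H(L) = 0
O(g) = -13 (O(g) = 3 - (4 + 0)² = 3 - 1*4² = 3 - 1*16 = 3 - 16 = -13)
1/(d + O(-998)) = 1/(-4728713/5 - 13) = 1/(-4728778/5) = -5/4728778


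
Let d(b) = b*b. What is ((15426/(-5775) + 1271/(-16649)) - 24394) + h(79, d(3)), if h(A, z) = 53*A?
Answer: -647708766108/32049325 ≈ -20210.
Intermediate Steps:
d(b) = b²
((15426/(-5775) + 1271/(-16649)) - 24394) + h(79, d(3)) = ((15426/(-5775) + 1271/(-16649)) - 24394) + 53*79 = ((15426*(-1/5775) + 1271*(-1/16649)) - 24394) + 4187 = ((-5142/1925 - 1271/16649) - 24394) + 4187 = (-88055833/32049325 - 24394) + 4187 = -781899289883/32049325 + 4187 = -647708766108/32049325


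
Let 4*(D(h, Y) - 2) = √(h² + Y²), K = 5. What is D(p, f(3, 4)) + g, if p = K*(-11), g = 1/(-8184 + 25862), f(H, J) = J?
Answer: 35357/17678 + √3041/4 ≈ 15.786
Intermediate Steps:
g = 1/17678 ≈ 5.6567e-5
p = -55 (p = 5*(-11) = -55)
D(h, Y) = 2 + √(Y² + h²)/4 (D(h, Y) = 2 + √(h² + Y²)/4 = 2 + √(Y² + h²)/4)
D(p, f(3, 4)) + g = (2 + √(4² + (-55)²)/4) + 1/17678 = (2 + √(16 + 3025)/4) + 1/17678 = (2 + √3041/4) + 1/17678 = 35357/17678 + √3041/4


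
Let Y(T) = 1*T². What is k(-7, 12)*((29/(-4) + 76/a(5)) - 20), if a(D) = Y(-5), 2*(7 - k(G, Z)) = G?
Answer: -50841/200 ≈ -254.21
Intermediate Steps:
Y(T) = T²
k(G, Z) = 7 - G/2
a(D) = 25 (a(D) = (-5)² = 25)
k(-7, 12)*((29/(-4) + 76/a(5)) - 20) = (7 - ½*(-7))*((29/(-4) + 76/25) - 20) = (7 + 7/2)*((29*(-¼) + 76*(1/25)) - 20) = 21*((-29/4 + 76/25) - 20)/2 = 21*(-421/100 - 20)/2 = (21/2)*(-2421/100) = -50841/200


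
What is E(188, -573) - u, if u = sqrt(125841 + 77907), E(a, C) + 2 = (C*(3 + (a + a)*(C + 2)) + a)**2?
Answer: 15133742513602727 - 2*sqrt(50937) ≈ 1.5134e+16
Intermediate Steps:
E(a, C) = -2 + (a + C*(3 + 2*a*(2 + C)))**2 (E(a, C) = -2 + (C*(3 + (a + a)*(C + 2)) + a)**2 = -2 + (C*(3 + (2*a)*(2 + C)) + a)**2 = -2 + (C*(3 + 2*a*(2 + C)) + a)**2 = -2 + (a + C*(3 + 2*a*(2 + C)))**2)
u = 2*sqrt(50937) (u = sqrt(203748) = 2*sqrt(50937) ≈ 451.38)
E(188, -573) - u = (-2 + (188 + 3*(-573) + 2*188*(-573)**2 + 4*(-573)*188)**2) - 2*sqrt(50937) = (-2 + (188 - 1719 + 2*188*328329 - 430896)**2) - 2*sqrt(50937) = (-2 + (188 - 1719 + 123451704 - 430896)**2) - 2*sqrt(50937) = (-2 + 123019277**2) - 2*sqrt(50937) = (-2 + 15133742513602729) - 2*sqrt(50937) = 15133742513602727 - 2*sqrt(50937)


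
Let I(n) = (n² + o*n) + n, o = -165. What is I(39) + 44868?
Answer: 39993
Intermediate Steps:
I(n) = n² - 164*n (I(n) = (n² - 165*n) + n = n² - 164*n)
I(39) + 44868 = 39*(-164 + 39) + 44868 = 39*(-125) + 44868 = -4875 + 44868 = 39993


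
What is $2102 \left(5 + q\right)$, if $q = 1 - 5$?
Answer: $2102$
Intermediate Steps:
$q = -4$ ($q = 1 - 5 = -4$)
$2102 \left(5 + q\right) = 2102 \left(5 - 4\right) = 2102 \cdot 1 = 2102$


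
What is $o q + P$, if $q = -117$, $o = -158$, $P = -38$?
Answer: $18448$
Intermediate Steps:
$o q + P = \left(-158\right) \left(-117\right) - 38 = 18486 - 38 = 18448$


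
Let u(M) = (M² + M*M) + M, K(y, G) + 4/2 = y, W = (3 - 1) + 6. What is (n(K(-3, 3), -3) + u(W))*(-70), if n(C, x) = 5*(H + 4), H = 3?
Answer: -11970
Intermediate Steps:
W = 8 (W = 2 + 6 = 8)
K(y, G) = -2 + y
n(C, x) = 35 (n(C, x) = 5*(3 + 4) = 5*7 = 35)
u(M) = M + 2*M² (u(M) = (M² + M²) + M = 2*M² + M = M + 2*M²)
(n(K(-3, 3), -3) + u(W))*(-70) = (35 + 8*(1 + 2*8))*(-70) = (35 + 8*(1 + 16))*(-70) = (35 + 8*17)*(-70) = (35 + 136)*(-70) = 171*(-70) = -11970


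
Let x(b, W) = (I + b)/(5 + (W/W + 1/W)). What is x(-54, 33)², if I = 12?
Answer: 1920996/39601 ≈ 48.509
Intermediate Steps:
x(b, W) = (12 + b)/(6 + 1/W) (x(b, W) = (12 + b)/(5 + (W/W + 1/W)) = (12 + b)/(5 + (1 + 1/W)) = (12 + b)/(6 + 1/W))
x(-54, 33)² = (33*(12 - 54)/(1 + 6*33))² = (33*(-42)/(1 + 198))² = (33*(-42)/199)² = (33*(1/199)*(-42))² = (-1386/199)² = 1920996/39601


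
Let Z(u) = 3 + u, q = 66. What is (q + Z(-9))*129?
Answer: 7740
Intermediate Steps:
(q + Z(-9))*129 = (66 + (3 - 9))*129 = (66 - 6)*129 = 60*129 = 7740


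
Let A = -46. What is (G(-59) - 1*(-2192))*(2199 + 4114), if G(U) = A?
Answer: 13547698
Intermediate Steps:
G(U) = -46
(G(-59) - 1*(-2192))*(2199 + 4114) = (-46 - 1*(-2192))*(2199 + 4114) = (-46 + 2192)*6313 = 2146*6313 = 13547698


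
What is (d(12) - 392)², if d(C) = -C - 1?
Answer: 164025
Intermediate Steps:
d(C) = -1 - C
(d(12) - 392)² = ((-1 - 1*12) - 392)² = ((-1 - 12) - 392)² = (-13 - 392)² = (-405)² = 164025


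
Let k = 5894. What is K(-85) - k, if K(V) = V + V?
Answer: -6064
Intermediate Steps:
K(V) = 2*V
K(-85) - k = 2*(-85) - 1*5894 = -170 - 5894 = -6064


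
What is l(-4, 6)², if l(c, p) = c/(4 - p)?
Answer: 4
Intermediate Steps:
l(-4, 6)² = (-1*(-4)/(-4 + 6))² = (-1*(-4)/2)² = (-1*(-4)*½)² = 2² = 4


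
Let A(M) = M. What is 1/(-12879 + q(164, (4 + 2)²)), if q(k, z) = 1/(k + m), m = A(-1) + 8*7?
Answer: -219/2820500 ≈ -7.7646e-5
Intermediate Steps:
m = 55 (m = -1 + 8*7 = -1 + 56 = 55)
q(k, z) = 1/(55 + k) (q(k, z) = 1/(k + 55) = 1/(55 + k))
1/(-12879 + q(164, (4 + 2)²)) = 1/(-12879 + 1/(55 + 164)) = 1/(-12879 + 1/219) = 1/(-2820500/219) = -219/2820500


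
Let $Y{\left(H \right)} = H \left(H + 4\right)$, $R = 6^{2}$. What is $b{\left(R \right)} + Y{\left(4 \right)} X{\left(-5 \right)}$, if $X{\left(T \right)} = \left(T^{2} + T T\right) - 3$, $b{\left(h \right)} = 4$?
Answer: $1508$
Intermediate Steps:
$R = 36$
$X{\left(T \right)} = -3 + 2 T^{2}$ ($X{\left(T \right)} = \left(T^{2} + T^{2}\right) - 3 = 2 T^{2} - 3 = -3 + 2 T^{2}$)
$Y{\left(H \right)} = H \left(4 + H\right)$
$b{\left(R \right)} + Y{\left(4 \right)} X{\left(-5 \right)} = 4 + 4 \left(4 + 4\right) \left(-3 + 2 \left(-5\right)^{2}\right) = 4 + 4 \cdot 8 \left(-3 + 2 \cdot 25\right) = 4 + 32 \left(-3 + 50\right) = 4 + 32 \cdot 47 = 4 + 1504 = 1508$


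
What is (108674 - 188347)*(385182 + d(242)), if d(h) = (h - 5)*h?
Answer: -35258170728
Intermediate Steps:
d(h) = h*(-5 + h) (d(h) = (-5 + h)*h = h*(-5 + h))
(108674 - 188347)*(385182 + d(242)) = (108674 - 188347)*(385182 + 242*(-5 + 242)) = -79673*(385182 + 242*237) = -79673*(385182 + 57354) = -79673*442536 = -35258170728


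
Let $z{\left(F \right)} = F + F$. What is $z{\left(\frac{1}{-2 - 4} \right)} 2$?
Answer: $- \frac{2}{3} \approx -0.66667$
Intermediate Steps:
$z{\left(F \right)} = 2 F$
$z{\left(\frac{1}{-2 - 4} \right)} 2 = \frac{2}{-2 - 4} \cdot 2 = \frac{2}{-6} \cdot 2 = 2 \left(- \frac{1}{6}\right) 2 = \left(- \frac{1}{3}\right) 2 = - \frac{2}{3}$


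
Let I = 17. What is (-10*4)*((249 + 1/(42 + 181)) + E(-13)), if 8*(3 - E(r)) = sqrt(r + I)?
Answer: -2245650/223 ≈ -10070.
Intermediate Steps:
E(r) = 3 - sqrt(17 + r)/8 (E(r) = 3 - sqrt(r + 17)/8 = 3 - sqrt(17 + r)/8)
(-10*4)*((249 + 1/(42 + 181)) + E(-13)) = (-10*4)*((249 + 1/(42 + 181)) + (3 - sqrt(17 - 13)/8)) = -40*((249 + 1/223) + (3 - sqrt(4)/8)) = -40*((249 + 1/223) + (3 - 1/8*2)) = -40*(55528/223 + (3 - 1/4)) = -40*(55528/223 + 11/4) = -40*224565/892 = -2245650/223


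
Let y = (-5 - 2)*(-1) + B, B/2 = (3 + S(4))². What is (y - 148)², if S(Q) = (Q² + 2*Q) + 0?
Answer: 1734489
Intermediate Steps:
S(Q) = Q² + 2*Q
B = 1458 (B = 2*(3 + 4*(2 + 4))² = 2*(3 + 4*6)² = 2*(3 + 24)² = 2*27² = 2*729 = 1458)
y = 1465 (y = (-5 - 2)*(-1) + 1458 = -7*(-1) + 1458 = 7 + 1458 = 1465)
(y - 148)² = (1465 - 148)² = 1317² = 1734489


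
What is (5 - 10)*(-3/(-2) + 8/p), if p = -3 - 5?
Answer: -5/2 ≈ -2.5000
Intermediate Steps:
p = -8
(5 - 10)*(-3/(-2) + 8/p) = (5 - 10)*(-3/(-2) + 8/(-8)) = -5*(-3*(-1/2) + 8*(-1/8)) = -5*(3/2 - 1) = -5*1/2 = -5/2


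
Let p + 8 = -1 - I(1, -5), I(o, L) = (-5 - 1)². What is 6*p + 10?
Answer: -260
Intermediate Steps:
I(o, L) = 36 (I(o, L) = (-6)² = 36)
p = -45 (p = -8 + (-1 - 1*36) = -8 + (-1 - 36) = -8 - 37 = -45)
6*p + 10 = 6*(-45) + 10 = -270 + 10 = -260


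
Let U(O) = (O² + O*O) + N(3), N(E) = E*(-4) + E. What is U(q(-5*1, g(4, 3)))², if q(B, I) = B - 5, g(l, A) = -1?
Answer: 36481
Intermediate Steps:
N(E) = -3*E (N(E) = -4*E + E = -3*E)
q(B, I) = -5 + B
U(O) = -9 + 2*O² (U(O) = (O² + O*O) - 3*3 = (O² + O²) - 9 = 2*O² - 9 = -9 + 2*O²)
U(q(-5*1, g(4, 3)))² = (-9 + 2*(-5 - 5*1)²)² = (-9 + 2*(-5 - 5)²)² = (-9 + 2*(-10)²)² = (-9 + 2*100)² = (-9 + 200)² = 191² = 36481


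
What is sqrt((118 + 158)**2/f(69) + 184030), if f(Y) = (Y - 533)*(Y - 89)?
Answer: sqrt(15477613345)/290 ≈ 429.00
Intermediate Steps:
f(Y) = (-533 + Y)*(-89 + Y)
sqrt((118 + 158)**2/f(69) + 184030) = sqrt((118 + 158)**2/(47437 + 69**2 - 622*69) + 184030) = sqrt(276**2/(47437 + 4761 - 42918) + 184030) = sqrt(76176/9280 + 184030) = sqrt(76176*(1/9280) + 184030) = sqrt(4761/580 + 184030) = sqrt(106742161/580) = sqrt(15477613345)/290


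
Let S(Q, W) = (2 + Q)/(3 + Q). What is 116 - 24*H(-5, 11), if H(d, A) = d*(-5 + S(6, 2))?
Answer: -1132/3 ≈ -377.33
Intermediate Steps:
S(Q, W) = (2 + Q)/(3 + Q)
H(d, A) = -37*d/9 (H(d, A) = d*(-5 + (2 + 6)/(3 + 6)) = d*(-5 + 8/9) = d*(-37/9) = -37*d/9)
116 - 24*H(-5, 11) = 116 - (-296)*(-5)/3 = 116 - 24*185/9 = 116 - 1480/3 = -1132/3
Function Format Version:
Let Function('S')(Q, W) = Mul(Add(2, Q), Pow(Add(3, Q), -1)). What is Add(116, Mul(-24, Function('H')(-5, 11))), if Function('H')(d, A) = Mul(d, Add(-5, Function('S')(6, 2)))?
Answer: Rational(-1132, 3) ≈ -377.33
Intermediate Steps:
Function('S')(Q, W) = Mul(Pow(Add(3, Q), -1), Add(2, Q))
Function('H')(d, A) = Mul(Rational(-37, 9), d) (Function('H')(d, A) = Mul(d, Add(-5, Mul(Pow(Add(3, 6), -1), Add(2, 6)))) = Mul(d, Add(-5, Mul(Pow(9, -1), 8))) = Mul(d, Add(-5, Mul(Rational(1, 9), 8))) = Mul(d, Add(-5, Rational(8, 9))) = Mul(d, Rational(-37, 9)) = Mul(Rational(-37, 9), d))
Add(116, Mul(-24, Function('H')(-5, 11))) = Add(116, Mul(-24, Mul(Rational(-37, 9), -5))) = Add(116, Mul(-24, Rational(185, 9))) = Add(116, Rational(-1480, 3)) = Rational(-1132, 3)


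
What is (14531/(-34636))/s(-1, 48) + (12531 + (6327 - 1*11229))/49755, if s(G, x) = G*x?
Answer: 4468805339/27573026880 ≈ 0.16207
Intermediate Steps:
(14531/(-34636))/s(-1, 48) + (12531 + (6327 - 1*11229))/49755 = (14531/(-34636))/((-1*48)) + (12531 + (6327 - 1*11229))/49755 = (14531*(-1/34636))/(-48) + (12531 + (6327 - 11229))*(1/49755) = -14531/34636*(-1/48) + (12531 - 4902)*(1/49755) = 14531/1662528 + 7629*(1/49755) = 14531/1662528 + 2543/16585 = 4468805339/27573026880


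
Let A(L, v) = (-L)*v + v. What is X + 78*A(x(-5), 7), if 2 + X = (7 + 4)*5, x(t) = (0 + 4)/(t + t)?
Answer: 4087/5 ≈ 817.40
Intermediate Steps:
x(t) = 2/t (x(t) = 4/((2*t)) = 4*(1/(2*t)) = 2/t)
A(L, v) = v - L*v (A(L, v) = -L*v + v = v - L*v)
X = 53 (X = -2 + (7 + 4)*5 = -2 + 11*5 = -2 + 55 = 53)
X + 78*A(x(-5), 7) = 53 + 78*(7*(1 - 2/(-5))) = 53 + 78*(7*(1 - 2*(-1)/5)) = 53 + 78*(7*(1 - 1*(-⅖))) = 53 + 78*(7*(1 + ⅖)) = 53 + 78*(7*(7/5)) = 53 + 78*(49/5) = 53 + 3822/5 = 4087/5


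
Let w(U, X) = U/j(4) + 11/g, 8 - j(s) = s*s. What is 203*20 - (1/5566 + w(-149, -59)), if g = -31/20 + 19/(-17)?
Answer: 81692559643/20193448 ≈ 4045.5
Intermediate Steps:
j(s) = 8 - s² (j(s) = 8 - s*s = 8 - s²)
g = -907/340 (g = -31*1/20 + 19*(-1/17) = -31/20 - 19/17 = -907/340 ≈ -2.6676)
w(U, X) = -3740/907 - U/8 (w(U, X) = U/(8 - 1*4²) + 11/(-907/340) = U/(8 - 1*16) + 11*(-340/907) = U/(8 - 16) - 3740/907 = U/(-8) - 3740/907 = U*(-⅛) - 3740/907 = -U/8 - 3740/907 = -3740/907 - U/8)
203*20 - (1/5566 + w(-149, -59)) = 203*20 - (1/5566 + (-3740/907 - ⅛*(-149))) = 4060 - (1/5566 + (-3740/907 + 149/8)) = 4060 - (1/5566 + 105223/7256) = 4060 - 1*292839237/20193448 = 4060 - 292839237/20193448 = 81692559643/20193448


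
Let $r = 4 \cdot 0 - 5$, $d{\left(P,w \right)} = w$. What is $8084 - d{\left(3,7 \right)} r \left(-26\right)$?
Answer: $7174$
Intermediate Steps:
$r = -5$ ($r = 0 - 5 = -5$)
$8084 - d{\left(3,7 \right)} r \left(-26\right) = 8084 - 7 \left(-5\right) \left(-26\right) = 8084 - \left(-35\right) \left(-26\right) = 8084 - 910 = 7174$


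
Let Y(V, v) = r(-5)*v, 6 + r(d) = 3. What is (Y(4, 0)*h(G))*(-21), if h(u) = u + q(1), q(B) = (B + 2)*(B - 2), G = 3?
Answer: 0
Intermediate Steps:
r(d) = -3 (r(d) = -6 + 3 = -3)
q(B) = (-2 + B)*(2 + B) (q(B) = (2 + B)*(-2 + B) = (-2 + B)*(2 + B))
Y(V, v) = -3*v
h(u) = -3 + u (h(u) = u + (-4 + 1**2) = u + (-4 + 1) = u - 3 = -3 + u)
(Y(4, 0)*h(G))*(-21) = ((-3*0)*(-3 + 3))*(-21) = (0*0)*(-21) = 0*(-21) = 0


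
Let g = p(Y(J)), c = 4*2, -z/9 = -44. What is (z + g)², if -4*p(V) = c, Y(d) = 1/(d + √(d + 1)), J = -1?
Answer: 155236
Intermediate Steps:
Y(d) = 1/(d + √(1 + d))
z = 396 (z = -9*(-44) = 396)
c = 8
p(V) = -2 (p(V) = -¼*8 = -2)
g = -2
(z + g)² = (396 - 2)² = 394² = 155236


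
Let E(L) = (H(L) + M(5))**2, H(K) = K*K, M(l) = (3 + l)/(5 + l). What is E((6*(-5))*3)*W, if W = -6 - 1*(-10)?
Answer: 6562296064/25 ≈ 2.6249e+8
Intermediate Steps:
M(l) = (3 + l)/(5 + l)
W = 4 (W = -6 + 10 = 4)
H(K) = K**2
E(L) = (4/5 + L**2)**2 (E(L) = (L**2 + (3 + 5)/(5 + 5))**2 = (L**2 + 8/10)**2 = (L**2 + (1/10)*8)**2 = (L**2 + 4/5)**2 = (4/5 + L**2)**2)
E((6*(-5))*3)*W = ((4 + 5*((6*(-5))*3)**2)**2/25)*4 = ((4 + 5*(-30*3)**2)**2/25)*4 = ((4 + 5*(-90)**2)**2/25)*4 = ((4 + 5*8100)**2/25)*4 = ((4 + 40500)**2/25)*4 = ((1/25)*40504**2)*4 = ((1/25)*1640574016)*4 = (1640574016/25)*4 = 6562296064/25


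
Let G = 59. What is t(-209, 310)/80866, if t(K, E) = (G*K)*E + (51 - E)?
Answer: -3822869/80866 ≈ -47.274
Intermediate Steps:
t(K, E) = 51 - E + 59*E*K (t(K, E) = (59*K)*E + (51 - E) = 59*E*K + (51 - E) = 51 - E + 59*E*K)
t(-209, 310)/80866 = (51 - 1*310 + 59*310*(-209))/80866 = (51 - 310 - 3822610)*(1/80866) = -3822869*1/80866 = -3822869/80866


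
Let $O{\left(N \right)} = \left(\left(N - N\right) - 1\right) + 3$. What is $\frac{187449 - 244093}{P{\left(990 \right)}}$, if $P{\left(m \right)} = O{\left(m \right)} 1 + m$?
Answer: $- \frac{14161}{248} \approx -57.101$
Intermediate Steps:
$O{\left(N \right)} = 2$ ($O{\left(N \right)} = \left(0 - 1\right) + 3 = -1 + 3 = 2$)
$P{\left(m \right)} = 2 + m$ ($P{\left(m \right)} = 2 \cdot 1 + m = 2 + m$)
$\frac{187449 - 244093}{P{\left(990 \right)}} = \frac{187449 - 244093}{2 + 990} = - \frac{56644}{992} = \left(-56644\right) \frac{1}{992} = - \frac{14161}{248}$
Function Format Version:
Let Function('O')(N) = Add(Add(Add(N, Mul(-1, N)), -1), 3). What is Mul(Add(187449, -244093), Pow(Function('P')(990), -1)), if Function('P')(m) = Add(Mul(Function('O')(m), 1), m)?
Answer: Rational(-14161, 248) ≈ -57.101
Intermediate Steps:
Function('O')(N) = 2 (Function('O')(N) = Add(Add(0, -1), 3) = Add(-1, 3) = 2)
Function('P')(m) = Add(2, m) (Function('P')(m) = Add(Mul(2, 1), m) = Add(2, m))
Mul(Add(187449, -244093), Pow(Function('P')(990), -1)) = Mul(Add(187449, -244093), Pow(Add(2, 990), -1)) = Mul(-56644, Pow(992, -1)) = Mul(-56644, Rational(1, 992)) = Rational(-14161, 248)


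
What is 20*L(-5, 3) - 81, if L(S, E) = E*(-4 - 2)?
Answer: -441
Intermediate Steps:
L(S, E) = -6*E (L(S, E) = E*(-6) = -6*E)
20*L(-5, 3) - 81 = 20*(-6*3) - 81 = 20*(-18) - 81 = -360 - 81 = -441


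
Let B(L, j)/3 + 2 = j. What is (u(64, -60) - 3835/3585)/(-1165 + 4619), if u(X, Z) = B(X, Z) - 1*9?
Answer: -70291/1238259 ≈ -0.056766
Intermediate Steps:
B(L, j) = -6 + 3*j
u(X, Z) = -15 + 3*Z (u(X, Z) = (-6 + 3*Z) - 1*9 = (-6 + 3*Z) - 9 = -15 + 3*Z)
(u(64, -60) - 3835/3585)/(-1165 + 4619) = ((-15 + 3*(-60)) - 3835/3585)/(-1165 + 4619) = ((-15 - 180) - 3835*1/3585)/3454 = (-195 - 767/717)*(1/3454) = -140582/717*1/3454 = -70291/1238259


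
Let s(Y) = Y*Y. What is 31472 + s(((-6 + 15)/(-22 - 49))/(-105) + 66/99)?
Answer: 1749144921241/55577025 ≈ 31472.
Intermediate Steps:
s(Y) = Y**2
31472 + s(((-6 + 15)/(-22 - 49))/(-105) + 66/99) = 31472 + (((-6 + 15)/(-22 - 49))/(-105) + 66/99)**2 = 31472 + ((9/(-71))*(-1/105) + 66*(1/99))**2 = 31472 + ((9*(-1/71))*(-1/105) + 2/3)**2 = 31472 + (-9/71*(-1/105) + 2/3)**2 = 31472 + (3/2485 + 2/3)**2 = 31472 + (4979/7455)**2 = 31472 + 24790441/55577025 = 1749144921241/55577025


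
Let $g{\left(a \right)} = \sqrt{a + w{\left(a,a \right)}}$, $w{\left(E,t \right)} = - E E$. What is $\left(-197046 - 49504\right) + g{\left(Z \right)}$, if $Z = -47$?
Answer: $-246550 + 4 i \sqrt{141} \approx -2.4655 \cdot 10^{5} + 47.497 i$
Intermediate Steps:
$w{\left(E,t \right)} = - E^{2}$
$g{\left(a \right)} = \sqrt{a - a^{2}}$
$\left(-197046 - 49504\right) + g{\left(Z \right)} = \left(-197046 - 49504\right) + \sqrt{- 47 \left(1 - -47\right)} = -246550 + \sqrt{- 47 \left(1 + 47\right)} = -246550 + \sqrt{\left(-47\right) 48} = -246550 + \sqrt{-2256} = -246550 + 4 i \sqrt{141}$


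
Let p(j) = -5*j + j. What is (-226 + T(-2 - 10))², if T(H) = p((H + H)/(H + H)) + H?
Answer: 58564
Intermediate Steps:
p(j) = -4*j
T(H) = -4 + H (T(H) = -4*(H + H)/(H + H) + H = -4*2*H/(2*H) + H = -4*2*H*1/(2*H) + H = -4*1 + H = -4 + H)
(-226 + T(-2 - 10))² = (-226 + (-4 + (-2 - 10)))² = (-226 + (-4 - 12))² = (-226 - 16)² = (-242)² = 58564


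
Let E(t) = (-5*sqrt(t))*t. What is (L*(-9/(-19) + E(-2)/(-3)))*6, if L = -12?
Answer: -648/19 + 240*I*sqrt(2) ≈ -34.105 + 339.41*I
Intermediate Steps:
E(t) = -5*t**(3/2)
(L*(-9/(-19) + E(-2)/(-3)))*6 = -12*(-9/(-19) - (-10)*I*sqrt(2)/(-3))*6 = -12*(-9*(-1/19) - (-10)*I*sqrt(2)*(-1/3))*6 = -12*(9/19 + (10*I*sqrt(2))*(-1/3))*6 = -12*(9/19 - 10*I*sqrt(2)/3)*6 = (-108/19 + 40*I*sqrt(2))*6 = -648/19 + 240*I*sqrt(2)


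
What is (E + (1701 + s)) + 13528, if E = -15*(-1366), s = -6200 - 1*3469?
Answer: 26050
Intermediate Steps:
s = -9669 (s = -6200 - 3469 = -9669)
E = 20490
(E + (1701 + s)) + 13528 = (20490 + (1701 - 9669)) + 13528 = (20490 - 7968) + 13528 = 12522 + 13528 = 26050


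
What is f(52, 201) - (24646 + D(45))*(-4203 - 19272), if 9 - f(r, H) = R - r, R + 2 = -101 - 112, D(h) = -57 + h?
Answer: 578283426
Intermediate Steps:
R = -215 (R = -2 + (-101 - 112) = -2 - 213 = -215)
f(r, H) = 224 + r (f(r, H) = 9 - (-215 - r) = 9 + (215 + r) = 224 + r)
f(52, 201) - (24646 + D(45))*(-4203 - 19272) = (224 + 52) - (24646 + (-57 + 45))*(-4203 - 19272) = 276 - (24646 - 12)*(-23475) = 276 - 24634*(-23475) = 276 - 1*(-578283150) = 276 + 578283150 = 578283426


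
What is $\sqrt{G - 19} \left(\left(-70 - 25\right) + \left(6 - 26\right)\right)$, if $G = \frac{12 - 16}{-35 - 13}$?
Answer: $- \frac{115 i \sqrt{681}}{6} \approx - 500.17 i$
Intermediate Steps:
$G = \frac{1}{12}$ ($G = - \frac{4}{-48} = \left(-4\right) \left(- \frac{1}{48}\right) = \frac{1}{12} \approx 0.083333$)
$\sqrt{G - 19} \left(\left(-70 - 25\right) + \left(6 - 26\right)\right) = \sqrt{\frac{1}{12} - 19} \left(\left(-70 - 25\right) + \left(6 - 26\right)\right) = \sqrt{- \frac{227}{12}} \left(\left(-70 - 25\right) + \left(6 - 26\right)\right) = \frac{i \sqrt{681}}{6} \left(-95 - 20\right) = \frac{i \sqrt{681}}{6} \left(-115\right) = - \frac{115 i \sqrt{681}}{6}$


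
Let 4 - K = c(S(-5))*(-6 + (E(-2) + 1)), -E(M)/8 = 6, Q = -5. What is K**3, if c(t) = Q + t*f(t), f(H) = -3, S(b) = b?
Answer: 152273304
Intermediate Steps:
E(M) = -48 (E(M) = -8*6 = -48)
c(t) = -5 - 3*t (c(t) = -5 + t*(-3) = -5 - 3*t)
K = 534 (K = 4 - (-5 - 3*(-5))*(-6 + (-48 + 1)) = 4 - (-5 + 15)*(-6 - 47) = 4 - 10*(-53) = 4 - 1*(-530) = 4 + 530 = 534)
K**3 = 534**3 = 152273304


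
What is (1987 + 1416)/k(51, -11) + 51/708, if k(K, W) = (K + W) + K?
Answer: 804655/21476 ≈ 37.468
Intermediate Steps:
k(K, W) = W + 2*K
(1987 + 1416)/k(51, -11) + 51/708 = (1987 + 1416)/(-11 + 2*51) + 51/708 = 3403/(-11 + 102) + 51*(1/708) = 3403/91 + 17/236 = 804655/21476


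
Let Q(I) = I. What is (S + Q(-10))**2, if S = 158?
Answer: 21904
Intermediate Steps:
(S + Q(-10))**2 = (158 - 10)**2 = 148**2 = 21904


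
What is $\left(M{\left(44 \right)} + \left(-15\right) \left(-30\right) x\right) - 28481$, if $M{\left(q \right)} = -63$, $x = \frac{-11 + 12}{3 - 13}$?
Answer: $-28589$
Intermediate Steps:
$x = - \frac{1}{10}$ ($x = 1 \frac{1}{-10} = 1 \left(- \frac{1}{10}\right) = - \frac{1}{10} \approx -0.1$)
$\left(M{\left(44 \right)} + \left(-15\right) \left(-30\right) x\right) - 28481 = \left(-63 + \left(-15\right) \left(-30\right) \left(- \frac{1}{10}\right)\right) - 28481 = \left(-63 + 450 \left(- \frac{1}{10}\right)\right) - 28481 = \left(-63 - 45\right) - 28481 = -108 - 28481 = -28589$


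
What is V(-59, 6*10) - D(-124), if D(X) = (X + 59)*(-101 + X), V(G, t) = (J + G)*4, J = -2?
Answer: -14869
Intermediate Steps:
V(G, t) = -8 + 4*G (V(G, t) = (-2 + G)*4 = -8 + 4*G)
D(X) = (-101 + X)*(59 + X) (D(X) = (59 + X)*(-101 + X) = (-101 + X)*(59 + X))
V(-59, 6*10) - D(-124) = (-8 + 4*(-59)) - (-5959 + (-124)**2 - 42*(-124)) = (-8 - 236) - (-5959 + 15376 + 5208) = -244 - 1*14625 = -244 - 14625 = -14869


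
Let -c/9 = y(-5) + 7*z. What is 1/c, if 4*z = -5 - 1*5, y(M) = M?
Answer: 2/405 ≈ 0.0049383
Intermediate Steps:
z = -5/2 (z = (-5 - 1*5)/4 = (-5 - 5)/4 = (¼)*(-10) = -5/2 ≈ -2.5000)
c = 405/2 (c = -9*(-5 + 7*(-5/2)) = -9*(-5 - 35/2) = -9*(-45/2) = 405/2 ≈ 202.50)
1/c = 1/(405/2) = 2/405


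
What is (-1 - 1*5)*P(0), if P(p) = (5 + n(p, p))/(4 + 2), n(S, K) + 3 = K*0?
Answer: -2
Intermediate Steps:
n(S, K) = -3 (n(S, K) = -3 + K*0 = -3 + 0 = -3)
P(p) = ⅓ (P(p) = (5 - 3)/(4 + 2) = 2/6 = 2*(⅙) = ⅓)
(-1 - 1*5)*P(0) = (-1 - 1*5)*(⅓) = (-1 - 5)*(⅓) = -6*⅓ = -2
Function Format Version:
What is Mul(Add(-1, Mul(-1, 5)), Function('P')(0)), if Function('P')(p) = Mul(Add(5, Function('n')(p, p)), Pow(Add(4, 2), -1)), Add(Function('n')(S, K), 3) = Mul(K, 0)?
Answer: -2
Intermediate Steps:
Function('n')(S, K) = -3 (Function('n')(S, K) = Add(-3, Mul(K, 0)) = Add(-3, 0) = -3)
Function('P')(p) = Rational(1, 3) (Function('P')(p) = Mul(Add(5, -3), Pow(Add(4, 2), -1)) = Mul(2, Pow(6, -1)) = Mul(2, Rational(1, 6)) = Rational(1, 3))
Mul(Add(-1, Mul(-1, 5)), Function('P')(0)) = Mul(Add(-1, Mul(-1, 5)), Rational(1, 3)) = Mul(Add(-1, -5), Rational(1, 3)) = Mul(-6, Rational(1, 3)) = -2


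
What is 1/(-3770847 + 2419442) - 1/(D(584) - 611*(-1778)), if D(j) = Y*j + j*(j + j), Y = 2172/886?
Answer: -1382738849/1059591299239770 ≈ -1.3050e-6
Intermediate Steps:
Y = 1086/443 (Y = 2172*(1/886) = 1086/443 ≈ 2.4515)
D(j) = 2*j² + 1086*j/443 (D(j) = 1086*j/443 + j*(j + j) = 1086*j/443 + j*(2*j) = 1086*j/443 + 2*j² = 2*j² + 1086*j/443)
1/(-3770847 + 2419442) - 1/(D(584) - 611*(-1778)) = 1/(-3770847 + 2419442) - 1/((2/443)*584*(543 + 443*584) - 611*(-1778)) = 1/(-1351405) - 1/((2/443)*584*(543 + 258712) + 1086358) = -1/1351405 - 1/((2/443)*584*259255 + 1086358) = -1/1351405 - 1/(302809840/443 + 1086358) = -1/1351405 - 1/784066434/443 = -1/1351405 - 1*443/784066434 = -1/1351405 - 443/784066434 = -1382738849/1059591299239770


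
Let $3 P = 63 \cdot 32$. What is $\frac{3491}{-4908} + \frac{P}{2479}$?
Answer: $- \frac{5356013}{12166932} \approx -0.44021$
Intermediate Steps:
$P = 672$ ($P = \frac{63 \cdot 32}{3} = \frac{1}{3} \cdot 2016 = 672$)
$\frac{3491}{-4908} + \frac{P}{2479} = \frac{3491}{-4908} + \frac{672}{2479} = 3491 \left(- \frac{1}{4908}\right) + 672 \cdot \frac{1}{2479} = - \frac{3491}{4908} + \frac{672}{2479} = - \frac{5356013}{12166932}$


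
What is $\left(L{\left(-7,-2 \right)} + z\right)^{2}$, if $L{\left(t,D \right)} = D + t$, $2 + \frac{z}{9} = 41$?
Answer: $116964$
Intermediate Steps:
$z = 351$ ($z = -18 + 9 \cdot 41 = -18 + 369 = 351$)
$\left(L{\left(-7,-2 \right)} + z\right)^{2} = \left(\left(-2 - 7\right) + 351\right)^{2} = \left(-9 + 351\right)^{2} = 342^{2} = 116964$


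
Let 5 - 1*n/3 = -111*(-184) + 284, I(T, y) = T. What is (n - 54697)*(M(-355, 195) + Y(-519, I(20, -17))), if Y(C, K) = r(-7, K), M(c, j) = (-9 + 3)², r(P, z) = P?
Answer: -3387374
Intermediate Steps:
M(c, j) = 36 (M(c, j) = (-6)² = 36)
Y(C, K) = -7
n = -62109 (n = 15 - 3*(-111*(-184) + 284) = 15 - 3*(20424 + 284) = 15 - 3*20708 = 15 - 62124 = -62109)
(n - 54697)*(M(-355, 195) + Y(-519, I(20, -17))) = (-62109 - 54697)*(36 - 7) = -116806*29 = -3387374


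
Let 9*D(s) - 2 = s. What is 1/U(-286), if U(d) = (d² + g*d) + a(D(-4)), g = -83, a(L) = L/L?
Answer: 1/105535 ≈ 9.4755e-6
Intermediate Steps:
D(s) = 2/9 + s/9
a(L) = 1
U(d) = 1 + d² - 83*d (U(d) = (d² - 83*d) + 1 = 1 + d² - 83*d)
1/U(-286) = 1/(1 + (-286)² - 83*(-286)) = 1/(1 + 81796 + 23738) = 1/105535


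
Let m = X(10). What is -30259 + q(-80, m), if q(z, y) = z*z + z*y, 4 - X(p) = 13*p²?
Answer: 79821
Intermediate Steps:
X(p) = 4 - 13*p²
m = -1296 (m = 4 - 13*10² = 4 - 13*100 = 4 - 1300 = -1296)
q(z, y) = z² + y*z
-30259 + q(-80, m) = -30259 - 80*(-1296 - 80) = -30259 - 80*(-1376) = -30259 + 110080 = 79821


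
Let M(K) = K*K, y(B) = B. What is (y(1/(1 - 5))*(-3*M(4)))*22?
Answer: 264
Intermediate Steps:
M(K) = K²
(y(1/(1 - 5))*(-3*M(4)))*22 = ((-3*4²)/(1 - 5))*22 = ((-3*16)/(-4))*22 = -¼*(-48)*22 = 12*22 = 264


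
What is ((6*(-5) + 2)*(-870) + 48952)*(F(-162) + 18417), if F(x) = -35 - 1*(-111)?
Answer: 1355758816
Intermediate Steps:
F(x) = 76 (F(x) = -35 + 111 = 76)
((6*(-5) + 2)*(-870) + 48952)*(F(-162) + 18417) = ((6*(-5) + 2)*(-870) + 48952)*(76 + 18417) = ((-30 + 2)*(-870) + 48952)*18493 = (-28*(-870) + 48952)*18493 = (24360 + 48952)*18493 = 73312*18493 = 1355758816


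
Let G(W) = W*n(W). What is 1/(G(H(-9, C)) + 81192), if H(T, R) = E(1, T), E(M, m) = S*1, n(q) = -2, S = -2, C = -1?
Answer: 1/81196 ≈ 1.2316e-5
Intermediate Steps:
E(M, m) = -2 (E(M, m) = -2*1 = -2)
H(T, R) = -2
G(W) = -2*W (G(W) = W*(-2) = -2*W)
1/(G(H(-9, C)) + 81192) = 1/(-2*(-2) + 81192) = 1/(4 + 81192) = 1/81196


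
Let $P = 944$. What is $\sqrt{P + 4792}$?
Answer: $2 \sqrt{1434} \approx 75.736$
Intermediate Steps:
$\sqrt{P + 4792} = \sqrt{944 + 4792} = \sqrt{5736} = 2 \sqrt{1434}$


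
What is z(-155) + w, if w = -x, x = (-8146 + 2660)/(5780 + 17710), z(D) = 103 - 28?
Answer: 883618/11745 ≈ 75.234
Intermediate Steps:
z(D) = 75
x = -2743/11745 (x = -5486/23490 = -5486*1/23490 = -2743/11745 ≈ -0.23355)
w = 2743/11745 (w = -1*(-2743/11745) = 2743/11745 ≈ 0.23355)
z(-155) + w = 75 + 2743/11745 = 883618/11745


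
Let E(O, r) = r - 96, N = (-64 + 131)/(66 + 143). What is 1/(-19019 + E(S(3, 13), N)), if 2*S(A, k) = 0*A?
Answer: -209/3994968 ≈ -5.2316e-5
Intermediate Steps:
N = 67/209 ≈ 0.32057
S(A, k) = 0 (S(A, k) = (0*A)/2 = (½)*0 = 0)
E(O, r) = -96 + r
1/(-19019 + E(S(3, 13), N)) = 1/(-19019 + (-96 + 67/209)) = 1/(-19019 - 19997/209) = 1/(-3994968/209) = -209/3994968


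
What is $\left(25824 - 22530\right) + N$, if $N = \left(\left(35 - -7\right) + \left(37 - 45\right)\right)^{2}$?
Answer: $4450$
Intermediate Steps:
$N = 1156$ ($N = \left(\left(35 + 7\right) + \left(37 - 45\right)\right)^{2} = \left(42 - 8\right)^{2} = 34^{2} = 1156$)
$\left(25824 - 22530\right) + N = \left(25824 - 22530\right) + 1156 = 3294 + 1156 = 4450$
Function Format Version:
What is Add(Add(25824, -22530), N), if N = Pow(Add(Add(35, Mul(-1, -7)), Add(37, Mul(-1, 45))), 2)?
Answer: 4450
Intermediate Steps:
N = 1156 (N = Pow(Add(Add(35, 7), Add(37, -45)), 2) = Pow(Add(42, -8), 2) = Pow(34, 2) = 1156)
Add(Add(25824, -22530), N) = Add(Add(25824, -22530), 1156) = Add(3294, 1156) = 4450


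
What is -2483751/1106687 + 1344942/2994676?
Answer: -2974799841261/1657084499206 ≈ -1.7952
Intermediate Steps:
-2483751/1106687 + 1344942/2994676 = -2483751*1/1106687 + 1344942*(1/2994676) = -2483751/1106687 + 672471/1497338 = -2974799841261/1657084499206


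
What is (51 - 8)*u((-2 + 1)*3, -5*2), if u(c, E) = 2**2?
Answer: 172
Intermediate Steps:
u(c, E) = 4
(51 - 8)*u((-2 + 1)*3, -5*2) = (51 - 8)*4 = 43*4 = 172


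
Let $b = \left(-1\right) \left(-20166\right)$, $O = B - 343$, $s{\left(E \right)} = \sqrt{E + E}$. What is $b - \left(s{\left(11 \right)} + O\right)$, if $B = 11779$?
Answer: $8730 - \sqrt{22} \approx 8725.3$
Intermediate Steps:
$s{\left(E \right)} = \sqrt{2} \sqrt{E}$ ($s{\left(E \right)} = \sqrt{2 E} = \sqrt{2} \sqrt{E}$)
$O = 11436$ ($O = 11779 - 343 = 11436$)
$b = 20166$
$b - \left(s{\left(11 \right)} + O\right) = 20166 - \left(\sqrt{2} \sqrt{11} + 11436\right) = 20166 - \left(\sqrt{22} + 11436\right) = 20166 - \left(11436 + \sqrt{22}\right) = 8730 - \sqrt{22}$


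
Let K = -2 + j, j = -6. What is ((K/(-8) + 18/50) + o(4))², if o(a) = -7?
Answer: 19881/625 ≈ 31.810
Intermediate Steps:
K = -8 (K = -2 - 6 = -8)
((K/(-8) + 18/50) + o(4))² = ((-8/(-8) + 18/50) - 7)² = ((-8*(-⅛) + 18*(1/50)) - 7)² = ((1 + 9/25) - 7)² = (34/25 - 7)² = (-141/25)² = 19881/625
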